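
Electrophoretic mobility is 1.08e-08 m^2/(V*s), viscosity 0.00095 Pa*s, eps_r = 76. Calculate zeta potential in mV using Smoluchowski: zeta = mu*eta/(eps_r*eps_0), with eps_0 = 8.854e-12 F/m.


Smoluchowski equation: zeta = mu * eta / (eps_r * eps_0)
zeta = 1.08e-08 * 0.00095 / (76 * 8.854e-12)
zeta = 0.015247 V = 15.25 mV

15.25


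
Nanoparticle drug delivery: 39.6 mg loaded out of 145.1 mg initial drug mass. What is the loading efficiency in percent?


Drug loading efficiency = (drug loaded / drug initial) * 100
DLE = 39.6 / 145.1 * 100
DLE = 0.2729 * 100
DLE = 27.29%

27.29


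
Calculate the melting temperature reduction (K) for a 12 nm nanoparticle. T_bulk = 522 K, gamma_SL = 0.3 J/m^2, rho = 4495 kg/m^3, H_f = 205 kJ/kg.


Radius R = 12/2 = 6 nm = 6e-09 m
Convert H_f = 205 kJ/kg = 205000 J/kg
dT = 2 * gamma_SL * T_bulk / (rho * H_f * R)
dT = 2 * 0.3 * 522 / (4495 * 205000 * 6e-09)
dT = 56.6 K

56.6


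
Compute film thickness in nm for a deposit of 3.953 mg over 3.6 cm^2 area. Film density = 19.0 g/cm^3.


Convert: m = 3.953 mg = 3.9530e-06 kg, A = 3.6 cm^2 = 3.6000e-04 m^2, rho = 19.0 g/cm^3 = 19000 kg/m^3
t = m / (A * rho)
t = 3.9530e-06 / (3.6000e-04 * 19000)
t = 5.7792e-07 m = 577.9 nm

577.9


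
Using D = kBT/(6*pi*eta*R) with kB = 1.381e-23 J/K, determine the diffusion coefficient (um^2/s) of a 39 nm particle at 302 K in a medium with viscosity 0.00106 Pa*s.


Radius R = 39/2 = 19.5 nm = 1.95e-08 m
D = kB*T / (6*pi*eta*R)
D = 1.381e-23 * 302 / (6 * pi * 0.00106 * 1.95e-08)
D = 1.07043e-11 m^2/s = 10.704 um^2/s

10.704


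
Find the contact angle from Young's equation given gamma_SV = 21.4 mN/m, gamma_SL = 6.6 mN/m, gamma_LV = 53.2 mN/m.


cos(theta) = (gamma_SV - gamma_SL) / gamma_LV
cos(theta) = (21.4 - 6.6) / 53.2
cos(theta) = 0.278195
theta = arccos(0.278195) = 73.85 degrees

73.85


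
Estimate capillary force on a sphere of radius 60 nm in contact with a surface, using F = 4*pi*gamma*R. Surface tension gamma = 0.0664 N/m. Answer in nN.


Convert radius: R = 60 nm = 6e-08 m
F = 4 * pi * gamma * R
F = 4 * pi * 0.0664 * 6e-08
F = 5.00644e-08 N = 50.0644 nN

50.0644


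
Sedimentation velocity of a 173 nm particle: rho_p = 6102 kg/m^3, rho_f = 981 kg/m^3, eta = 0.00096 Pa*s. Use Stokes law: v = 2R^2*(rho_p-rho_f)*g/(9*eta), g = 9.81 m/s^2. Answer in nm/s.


Radius R = 173/2 nm = 8.65e-08 m
Density difference = 6102 - 981 = 5121 kg/m^3
v = 2 * R^2 * (rho_p - rho_f) * g / (9 * eta)
v = 2 * (8.65e-08)^2 * 5121 * 9.81 / (9 * 0.00096)
v = 8.70106e-08 m/s = 87.0106 nm/s

87.0106


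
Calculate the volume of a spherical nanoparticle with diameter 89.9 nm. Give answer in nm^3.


Radius r = 89.9/2 = 44.95 nm
Volume V = (4/3) * pi * r^3
V = (4/3) * pi * (44.95)^3
V = 380432.58 nm^3

380432.58


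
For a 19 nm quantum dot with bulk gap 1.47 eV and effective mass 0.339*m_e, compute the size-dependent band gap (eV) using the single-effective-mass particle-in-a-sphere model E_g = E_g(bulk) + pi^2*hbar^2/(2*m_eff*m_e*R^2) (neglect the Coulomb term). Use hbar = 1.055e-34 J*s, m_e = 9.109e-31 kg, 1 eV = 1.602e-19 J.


Radius R = 19/2 nm = 9.5e-09 m
Confinement energy dE = pi^2 * hbar^2 / (2 * m_eff * m_e * R^2)
dE = pi^2 * (1.055e-34)^2 / (2 * 0.339 * 9.109e-31 * (9.5e-09)^2) J, divided by 1.602e-19 J/eV
dE = 0.0123 eV
Total band gap = E_g(bulk) + dE = 1.47 + 0.0123 = 1.4823 eV

1.4823


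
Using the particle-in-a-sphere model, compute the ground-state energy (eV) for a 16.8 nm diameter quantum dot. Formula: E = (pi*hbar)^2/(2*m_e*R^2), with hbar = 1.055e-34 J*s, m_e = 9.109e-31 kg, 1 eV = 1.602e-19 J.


Radius R = 16.8/2 = 8.4 nm = 8.4e-09 m
E = (pi * 1.055e-34)^2 / (2 * 9.109e-31 * (8.4e-09)^2)
E(J) = 8.54566e-22
E = E(J) / 1.602e-19 = 0.0053 eV

0.0053


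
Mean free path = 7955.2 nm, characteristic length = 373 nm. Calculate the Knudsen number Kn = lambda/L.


Knudsen number Kn = lambda / L
Kn = 7955.2 / 373
Kn = 21.3276

21.3276


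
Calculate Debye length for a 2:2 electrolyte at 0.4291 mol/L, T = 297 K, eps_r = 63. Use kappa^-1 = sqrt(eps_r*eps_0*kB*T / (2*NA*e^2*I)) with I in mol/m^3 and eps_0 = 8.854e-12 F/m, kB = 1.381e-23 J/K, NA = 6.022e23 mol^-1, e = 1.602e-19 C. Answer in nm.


Ionic strength I = 0.4291 * 2^2 * 1000 = 1716.4 mol/m^3
kappa^-1 = sqrt(63 * 8.854e-12 * 1.381e-23 * 297 / (2 * 6.022e23 * (1.602e-19)^2 * 1716.4))
kappa^-1 = 0.208 nm

0.208


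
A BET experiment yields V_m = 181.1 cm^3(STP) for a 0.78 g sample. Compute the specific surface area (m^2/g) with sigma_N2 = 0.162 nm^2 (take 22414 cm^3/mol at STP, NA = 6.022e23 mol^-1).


Number of moles in monolayer = V_m / 22414 = 181.1 / 22414 = 0.00807977
Number of molecules = moles * NA = 0.00807977 * 6.022e23
SA = molecules * sigma / mass
SA = (181.1 / 22414) * 6.022e23 * 0.162e-18 / 0.78
SA = 1010.6 m^2/g

1010.6


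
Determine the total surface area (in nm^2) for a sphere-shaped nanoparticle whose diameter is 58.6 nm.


Radius r = 58.6/2 = 29.3 nm
Surface area SA = 4 * pi * r^2
SA = 4 * pi * (29.3)^2
SA = 10788.1 nm^2

10788.1


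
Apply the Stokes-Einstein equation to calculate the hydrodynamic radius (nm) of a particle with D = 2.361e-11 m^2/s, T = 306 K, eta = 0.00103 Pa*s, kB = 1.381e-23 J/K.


Stokes-Einstein: R = kB*T / (6*pi*eta*D)
R = 1.381e-23 * 306 / (6 * pi * 0.00103 * 2.361e-11)
R = 9.21894e-09 m = 9.22 nm

9.22


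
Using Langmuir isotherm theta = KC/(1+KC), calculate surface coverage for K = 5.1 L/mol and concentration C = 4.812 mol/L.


Langmuir isotherm: theta = K*C / (1 + K*C)
K*C = 5.1 * 4.812 = 24.5412
theta = 24.5412 / (1 + 24.5412) = 24.5412 / 25.5412
theta = 0.9608

0.9608


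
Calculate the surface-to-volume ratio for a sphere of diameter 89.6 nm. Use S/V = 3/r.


Radius r = 89.6/2 = 44.8 nm
S/V = 3 / r = 3 / 44.8
S/V = 0.067 nm^-1

0.067


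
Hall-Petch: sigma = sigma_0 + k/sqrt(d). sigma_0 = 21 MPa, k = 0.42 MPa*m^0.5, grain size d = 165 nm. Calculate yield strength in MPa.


d = 165 nm = 1.65e-07 m
sqrt(d) = 0.0004062019
Hall-Petch contribution = k / sqrt(d) = 0.42 / 0.0004062019 = 1034.0 MPa
sigma = sigma_0 + k/sqrt(d) = 21 + 1034.0 = 1055.0 MPa

1055.0


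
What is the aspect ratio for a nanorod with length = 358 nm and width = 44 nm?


Aspect ratio AR = length / diameter
AR = 358 / 44
AR = 8.14

8.14


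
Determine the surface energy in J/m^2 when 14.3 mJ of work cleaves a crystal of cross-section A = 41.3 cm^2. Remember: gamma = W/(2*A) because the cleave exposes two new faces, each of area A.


Convert: A = 41.3 cm^2 = 0.00413 m^2, W = 14.3 mJ = 0.0143 J
Cleaving exposes two faces of area A, so total new surface = 2*A and gamma = W / (2*A)
gamma = 0.0143 / (2 * 0.00413)
gamma = 1.731 J/m^2

1.731


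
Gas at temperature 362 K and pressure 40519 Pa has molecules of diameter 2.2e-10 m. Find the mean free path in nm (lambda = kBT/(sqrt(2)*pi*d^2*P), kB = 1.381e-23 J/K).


Mean free path: lambda = kB*T / (sqrt(2) * pi * d^2 * P)
lambda = 1.381e-23 * 362 / (sqrt(2) * pi * (2.2e-10)^2 * 40519)
lambda = 5.73764e-07 m
lambda = 573.76 nm

573.76


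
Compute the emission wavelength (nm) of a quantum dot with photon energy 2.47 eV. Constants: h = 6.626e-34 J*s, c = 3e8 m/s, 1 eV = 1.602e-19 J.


Convert energy: E = 2.47 eV = 2.47 * 1.602e-19 = 3.95694e-19 J
lambda = h*c / E = 6.626e-34 * 3e8 / 3.95694e-19
lambda = 5.02358e-07 m = 502.4 nm

502.4


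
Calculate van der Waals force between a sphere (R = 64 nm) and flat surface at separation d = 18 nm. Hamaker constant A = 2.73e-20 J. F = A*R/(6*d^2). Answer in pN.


Convert to SI: R = 64 nm = 6.4e-08 m, d = 18 nm = 1.8e-08 m
F = A * R / (6 * d^2)
F = 2.73e-20 * 6.4e-08 / (6 * (1.8e-08)^2)
F = 8.98765e-13 N = 0.899 pN

0.899


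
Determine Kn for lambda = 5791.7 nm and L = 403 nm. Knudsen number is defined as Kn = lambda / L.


Knudsen number Kn = lambda / L
Kn = 5791.7 / 403
Kn = 14.3715

14.3715


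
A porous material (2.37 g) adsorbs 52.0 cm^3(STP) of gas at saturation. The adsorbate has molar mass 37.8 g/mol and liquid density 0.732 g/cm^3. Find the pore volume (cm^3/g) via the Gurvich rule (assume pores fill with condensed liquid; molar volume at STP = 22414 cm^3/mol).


Moles adsorbed n = V_ads / 22414 = 52.0 / 22414 = 2.319979e-03 mol
Liquid volume V_liq = n * M / rho_liq = 2.319979e-03 * 37.8 / 0.732 = 0.11980 cm^3
Specific pore volume V_pore = V_liq / m_sample = 0.11980 / 2.37
V_pore = 0.0505 cm^3/g

0.0505


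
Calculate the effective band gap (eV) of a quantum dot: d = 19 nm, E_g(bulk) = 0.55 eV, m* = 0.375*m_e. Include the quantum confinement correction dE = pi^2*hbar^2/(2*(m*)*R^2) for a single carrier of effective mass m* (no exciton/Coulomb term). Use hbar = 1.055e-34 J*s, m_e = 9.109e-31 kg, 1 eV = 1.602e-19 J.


Radius R = 19/2 nm = 9.5e-09 m
Confinement energy dE = pi^2 * hbar^2 / (2 * m_eff * m_e * R^2)
dE = pi^2 * (1.055e-34)^2 / (2 * 0.375 * 9.109e-31 * (9.5e-09)^2) J, divided by 1.602e-19 J/eV
dE = 0.0111 eV
Total band gap = E_g(bulk) + dE = 0.55 + 0.0111 = 0.5611 eV

0.5611


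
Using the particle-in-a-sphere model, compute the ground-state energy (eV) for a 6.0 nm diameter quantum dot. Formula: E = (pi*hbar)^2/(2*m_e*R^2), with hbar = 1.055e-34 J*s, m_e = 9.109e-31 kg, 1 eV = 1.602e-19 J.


Radius R = 6.0/2 = 3 nm = 3e-09 m
E = (pi * 1.055e-34)^2 / (2 * 9.109e-31 * (3e-09)^2)
E(J) = 6.69979e-21
E = E(J) / 1.602e-19 = 0.0418 eV

0.0418


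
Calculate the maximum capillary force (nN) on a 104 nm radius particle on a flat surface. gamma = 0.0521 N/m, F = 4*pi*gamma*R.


Convert radius: R = 104 nm = 1.04e-07 m
F = 4 * pi * gamma * R
F = 4 * pi * 0.0521 * 1.04e-07
F = 6.80896e-08 N = 68.0896 nN

68.0896


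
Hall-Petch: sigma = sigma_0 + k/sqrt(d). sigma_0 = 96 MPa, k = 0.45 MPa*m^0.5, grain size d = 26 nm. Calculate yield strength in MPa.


d = 26 nm = 2.6e-08 m
sqrt(d) = 0.0001612452
Hall-Petch contribution = k / sqrt(d) = 0.45 / 0.0001612452 = 2790.8 MPa
sigma = sigma_0 + k/sqrt(d) = 96 + 2790.8 = 2886.8 MPa

2886.8


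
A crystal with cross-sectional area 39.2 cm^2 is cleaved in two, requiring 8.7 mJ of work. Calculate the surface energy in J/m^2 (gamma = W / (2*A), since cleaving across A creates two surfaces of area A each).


Convert: A = 39.2 cm^2 = 0.00392 m^2, W = 8.7 mJ = 0.0087 J
Cleaving exposes two faces of area A, so total new surface = 2*A and gamma = W / (2*A)
gamma = 0.0087 / (2 * 0.00392)
gamma = 1.11 J/m^2

1.11


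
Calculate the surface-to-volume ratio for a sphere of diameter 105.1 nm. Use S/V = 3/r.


Radius r = 105.1/2 = 52.55 nm
S/V = 3 / r = 3 / 52.55
S/V = 0.0571 nm^-1

0.0571


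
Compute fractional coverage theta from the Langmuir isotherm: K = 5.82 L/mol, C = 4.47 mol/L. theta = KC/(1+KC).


Langmuir isotherm: theta = K*C / (1 + K*C)
K*C = 5.82 * 4.47 = 26.0154
theta = 26.0154 / (1 + 26.0154) = 26.0154 / 27.0154
theta = 0.963

0.963


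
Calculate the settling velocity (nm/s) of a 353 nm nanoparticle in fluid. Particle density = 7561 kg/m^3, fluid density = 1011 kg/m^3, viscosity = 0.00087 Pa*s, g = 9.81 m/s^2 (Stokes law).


Radius R = 353/2 nm = 1.765e-07 m
Density difference = 7561 - 1011 = 6550 kg/m^3
v = 2 * R^2 * (rho_p - rho_f) * g / (9 * eta)
v = 2 * (1.765e-07)^2 * 6550 * 9.81 / (9 * 0.00087)
v = 5.11291e-07 m/s = 511.2908 nm/s

511.2908


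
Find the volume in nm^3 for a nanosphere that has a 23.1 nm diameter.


Radius r = 23.1/2 = 11.55 nm
Volume V = (4/3) * pi * r^3
V = (4/3) * pi * (11.55)^3
V = 6454.08 nm^3

6454.08


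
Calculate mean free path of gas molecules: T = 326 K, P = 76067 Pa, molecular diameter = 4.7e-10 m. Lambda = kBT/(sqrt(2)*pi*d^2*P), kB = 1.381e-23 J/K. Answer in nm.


Mean free path: lambda = kB*T / (sqrt(2) * pi * d^2 * P)
lambda = 1.381e-23 * 326 / (sqrt(2) * pi * (4.7e-10)^2 * 76067)
lambda = 6.03052e-08 m
lambda = 60.31 nm

60.31


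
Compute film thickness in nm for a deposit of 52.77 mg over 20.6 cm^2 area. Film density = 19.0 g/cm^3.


Convert: m = 52.77 mg = 5.2770e-05 kg, A = 20.6 cm^2 = 2.0600e-03 m^2, rho = 19.0 g/cm^3 = 19000 kg/m^3
t = m / (A * rho)
t = 5.2770e-05 / (2.0600e-03 * 19000)
t = 1.3482e-06 m = 1348.2 nm

1348.2


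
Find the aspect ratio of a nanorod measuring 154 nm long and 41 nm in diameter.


Aspect ratio AR = length / diameter
AR = 154 / 41
AR = 3.76

3.76


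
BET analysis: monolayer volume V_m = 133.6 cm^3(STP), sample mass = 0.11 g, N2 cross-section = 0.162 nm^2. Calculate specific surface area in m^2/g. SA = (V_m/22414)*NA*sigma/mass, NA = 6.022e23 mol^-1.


Number of moles in monolayer = V_m / 22414 = 133.6 / 22414 = 0.00596056
Number of molecules = moles * NA = 0.00596056 * 6.022e23
SA = molecules * sigma / mass
SA = (133.6 / 22414) * 6.022e23 * 0.162e-18 / 0.11
SA = 5286.3 m^2/g

5286.3


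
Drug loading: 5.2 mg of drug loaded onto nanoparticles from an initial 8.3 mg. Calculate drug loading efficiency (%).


Drug loading efficiency = (drug loaded / drug initial) * 100
DLE = 5.2 / 8.3 * 100
DLE = 0.6265 * 100
DLE = 62.65%

62.65


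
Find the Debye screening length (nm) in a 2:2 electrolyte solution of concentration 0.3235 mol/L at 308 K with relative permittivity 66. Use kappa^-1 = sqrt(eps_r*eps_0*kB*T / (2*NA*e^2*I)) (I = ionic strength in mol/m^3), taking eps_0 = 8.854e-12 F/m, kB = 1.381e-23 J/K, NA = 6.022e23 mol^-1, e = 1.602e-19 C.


Ionic strength I = 0.3235 * 2^2 * 1000 = 1294 mol/m^3
kappa^-1 = sqrt(66 * 8.854e-12 * 1.381e-23 * 308 / (2 * 6.022e23 * (1.602e-19)^2 * 1294))
kappa^-1 = 0.249 nm

0.249


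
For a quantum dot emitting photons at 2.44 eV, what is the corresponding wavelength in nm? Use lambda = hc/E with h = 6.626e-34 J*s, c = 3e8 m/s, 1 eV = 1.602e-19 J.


Convert energy: E = 2.44 eV = 2.44 * 1.602e-19 = 3.90888e-19 J
lambda = h*c / E = 6.626e-34 * 3e8 / 3.90888e-19
lambda = 5.08534e-07 m = 508.5 nm

508.5


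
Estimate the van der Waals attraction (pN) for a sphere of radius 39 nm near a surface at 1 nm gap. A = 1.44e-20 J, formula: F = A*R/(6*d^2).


Convert to SI: R = 39 nm = 3.9e-08 m, d = 1 nm = 1e-09 m
F = A * R / (6 * d^2)
F = 1.44e-20 * 3.9e-08 / (6 * (1e-09)^2)
F = 9.36e-11 N = 93.6 pN

93.6


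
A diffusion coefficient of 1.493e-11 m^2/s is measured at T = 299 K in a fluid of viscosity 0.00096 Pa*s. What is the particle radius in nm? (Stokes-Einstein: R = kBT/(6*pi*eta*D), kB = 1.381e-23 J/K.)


Stokes-Einstein: R = kB*T / (6*pi*eta*D)
R = 1.381e-23 * 299 / (6 * pi * 0.00096 * 1.493e-11)
R = 1.52838e-08 m = 15.28 nm

15.28


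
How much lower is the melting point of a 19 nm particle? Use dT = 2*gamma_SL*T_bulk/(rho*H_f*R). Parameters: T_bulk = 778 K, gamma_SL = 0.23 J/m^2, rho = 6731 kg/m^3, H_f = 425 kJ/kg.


Radius R = 19/2 = 9.5 nm = 9.5e-09 m
Convert H_f = 425 kJ/kg = 425000 J/kg
dT = 2 * gamma_SL * T_bulk / (rho * H_f * R)
dT = 2 * 0.23 * 778 / (6731 * 425000 * 9.5e-09)
dT = 13.2 K

13.2


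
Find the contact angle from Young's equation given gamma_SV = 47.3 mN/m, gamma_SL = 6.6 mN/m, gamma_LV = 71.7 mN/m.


cos(theta) = (gamma_SV - gamma_SL) / gamma_LV
cos(theta) = (47.3 - 6.6) / 71.7
cos(theta) = 0.567643
theta = arccos(0.567643) = 55.41 degrees

55.41


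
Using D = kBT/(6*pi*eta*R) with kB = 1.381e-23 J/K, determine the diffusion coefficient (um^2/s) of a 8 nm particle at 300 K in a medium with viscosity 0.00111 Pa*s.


Radius R = 8/2 = 4 nm = 4e-09 m
D = kB*T / (6*pi*eta*R)
D = 1.381e-23 * 300 / (6 * pi * 0.00111 * 4e-09)
D = 4.95029e-11 m^2/s = 49.503 um^2/s

49.503


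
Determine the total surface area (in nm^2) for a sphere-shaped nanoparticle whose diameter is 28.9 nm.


Radius r = 28.9/2 = 14.45 nm
Surface area SA = 4 * pi * r^2
SA = 4 * pi * (14.45)^2
SA = 2623.89 nm^2

2623.89


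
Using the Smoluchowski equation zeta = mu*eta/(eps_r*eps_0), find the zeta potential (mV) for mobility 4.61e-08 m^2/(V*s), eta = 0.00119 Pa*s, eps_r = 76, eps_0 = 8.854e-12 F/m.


Smoluchowski equation: zeta = mu * eta / (eps_r * eps_0)
zeta = 4.61e-08 * 0.00119 / (76 * 8.854e-12)
zeta = 0.081526 V = 81.53 mV

81.53


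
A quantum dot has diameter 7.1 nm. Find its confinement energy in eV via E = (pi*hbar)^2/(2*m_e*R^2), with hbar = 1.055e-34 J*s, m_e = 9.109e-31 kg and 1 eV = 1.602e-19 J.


Radius R = 7.1/2 = 3.55 nm = 3.55e-09 m
E = (pi * 1.055e-34)^2 / (2 * 9.109e-31 * (3.55e-09)^2)
E(J) = 4.78462e-21
E = E(J) / 1.602e-19 = 0.0299 eV

0.0299


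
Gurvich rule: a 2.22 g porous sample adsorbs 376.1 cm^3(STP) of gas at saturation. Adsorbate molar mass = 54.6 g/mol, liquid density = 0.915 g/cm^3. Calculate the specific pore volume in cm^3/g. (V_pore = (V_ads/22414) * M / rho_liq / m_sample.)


Moles adsorbed n = V_ads / 22414 = 376.1 / 22414 = 1.677969e-02 mol
Liquid volume V_liq = n * M / rho_liq = 1.677969e-02 * 54.6 / 0.915 = 1.00128 cm^3
Specific pore volume V_pore = V_liq / m_sample = 1.00128 / 2.22
V_pore = 0.451 cm^3/g

0.451


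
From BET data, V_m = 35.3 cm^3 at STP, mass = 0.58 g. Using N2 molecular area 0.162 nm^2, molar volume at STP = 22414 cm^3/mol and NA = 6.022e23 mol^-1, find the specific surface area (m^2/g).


Number of moles in monolayer = V_m / 22414 = 35.3 / 22414 = 0.00157491
Number of molecules = moles * NA = 0.00157491 * 6.022e23
SA = molecules * sigma / mass
SA = (35.3 / 22414) * 6.022e23 * 0.162e-18 / 0.58
SA = 264.9 m^2/g

264.9


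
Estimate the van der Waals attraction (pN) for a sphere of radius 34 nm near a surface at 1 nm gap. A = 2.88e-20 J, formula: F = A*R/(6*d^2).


Convert to SI: R = 34 nm = 3.4e-08 m, d = 1 nm = 1e-09 m
F = A * R / (6 * d^2)
F = 2.88e-20 * 3.4e-08 / (6 * (1e-09)^2)
F = 1.632e-10 N = 163.2 pN

163.2


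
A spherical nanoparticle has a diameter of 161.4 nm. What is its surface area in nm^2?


Radius r = 161.4/2 = 80.7 nm
Surface area SA = 4 * pi * r^2
SA = 4 * pi * (80.7)^2
SA = 81838.36 nm^2

81838.36


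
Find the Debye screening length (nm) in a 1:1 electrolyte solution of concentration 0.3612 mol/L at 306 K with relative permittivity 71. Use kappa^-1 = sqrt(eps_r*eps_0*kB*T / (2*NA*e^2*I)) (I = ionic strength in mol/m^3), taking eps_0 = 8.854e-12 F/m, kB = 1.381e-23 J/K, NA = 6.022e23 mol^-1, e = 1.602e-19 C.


Ionic strength I = 0.3612 * 1^2 * 1000 = 361.2 mol/m^3
kappa^-1 = sqrt(71 * 8.854e-12 * 1.381e-23 * 306 / (2 * 6.022e23 * (1.602e-19)^2 * 361.2))
kappa^-1 = 0.488 nm

0.488


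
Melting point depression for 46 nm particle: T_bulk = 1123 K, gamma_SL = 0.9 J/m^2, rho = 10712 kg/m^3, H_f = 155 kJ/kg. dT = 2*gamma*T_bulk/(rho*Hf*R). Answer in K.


Radius R = 46/2 = 23 nm = 2.3e-08 m
Convert H_f = 155 kJ/kg = 155000 J/kg
dT = 2 * gamma_SL * T_bulk / (rho * H_f * R)
dT = 2 * 0.9 * 1123 / (10712 * 155000 * 2.3e-08)
dT = 52.9 K

52.9


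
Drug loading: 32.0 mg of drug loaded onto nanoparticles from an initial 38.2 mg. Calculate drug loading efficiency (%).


Drug loading efficiency = (drug loaded / drug initial) * 100
DLE = 32.0 / 38.2 * 100
DLE = 0.8377 * 100
DLE = 83.77%

83.77


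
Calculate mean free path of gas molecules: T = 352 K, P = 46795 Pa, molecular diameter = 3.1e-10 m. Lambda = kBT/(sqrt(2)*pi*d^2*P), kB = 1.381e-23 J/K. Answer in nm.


Mean free path: lambda = kB*T / (sqrt(2) * pi * d^2 * P)
lambda = 1.381e-23 * 352 / (sqrt(2) * pi * (3.1e-10)^2 * 46795)
lambda = 2.43304e-07 m
lambda = 243.3 nm

243.3


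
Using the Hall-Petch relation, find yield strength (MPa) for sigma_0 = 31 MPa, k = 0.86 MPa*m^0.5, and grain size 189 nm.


d = 189 nm = 1.89e-07 m
sqrt(d) = 0.0004347413
Hall-Petch contribution = k / sqrt(d) = 0.86 / 0.0004347413 = 1978.2 MPa
sigma = sigma_0 + k/sqrt(d) = 31 + 1978.2 = 2009.2 MPa

2009.2


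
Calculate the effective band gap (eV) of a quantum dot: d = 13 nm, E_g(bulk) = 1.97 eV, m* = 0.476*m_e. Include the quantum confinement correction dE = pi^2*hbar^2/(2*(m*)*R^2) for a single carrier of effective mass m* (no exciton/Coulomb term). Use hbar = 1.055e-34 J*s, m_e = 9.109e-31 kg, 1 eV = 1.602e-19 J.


Radius R = 13/2 nm = 6.5e-09 m
Confinement energy dE = pi^2 * hbar^2 / (2 * m_eff * m_e * R^2)
dE = pi^2 * (1.055e-34)^2 / (2 * 0.476 * 9.109e-31 * (6.5e-09)^2) J, divided by 1.602e-19 J/eV
dE = 0.0187 eV
Total band gap = E_g(bulk) + dE = 1.97 + 0.0187 = 1.9887 eV

1.9887


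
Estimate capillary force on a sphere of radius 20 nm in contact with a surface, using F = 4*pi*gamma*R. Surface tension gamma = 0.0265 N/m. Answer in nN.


Convert radius: R = 20 nm = 2e-08 m
F = 4 * pi * gamma * R
F = 4 * pi * 0.0265 * 2e-08
F = 6.66018e-09 N = 6.6602 nN

6.6602


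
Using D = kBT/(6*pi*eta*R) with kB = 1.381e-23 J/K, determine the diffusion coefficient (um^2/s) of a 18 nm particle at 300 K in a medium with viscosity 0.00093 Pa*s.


Radius R = 18/2 = 9 nm = 9e-09 m
D = kB*T / (6*pi*eta*R)
D = 1.381e-23 * 300 / (6 * pi * 0.00093 * 9e-09)
D = 2.62596e-11 m^2/s = 26.26 um^2/s

26.26


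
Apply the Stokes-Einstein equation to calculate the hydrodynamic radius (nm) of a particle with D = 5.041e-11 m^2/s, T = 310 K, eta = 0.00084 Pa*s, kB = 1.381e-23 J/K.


Stokes-Einstein: R = kB*T / (6*pi*eta*D)
R = 1.381e-23 * 310 / (6 * pi * 0.00084 * 5.041e-11)
R = 5.36362e-09 m = 5.36 nm

5.36


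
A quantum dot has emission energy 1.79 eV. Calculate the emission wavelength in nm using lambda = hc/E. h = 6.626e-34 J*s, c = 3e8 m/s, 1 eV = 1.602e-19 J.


Convert energy: E = 1.79 eV = 1.79 * 1.602e-19 = 2.86758e-19 J
lambda = h*c / E = 6.626e-34 * 3e8 / 2.86758e-19
lambda = 6.93198e-07 m = 693.2 nm

693.2


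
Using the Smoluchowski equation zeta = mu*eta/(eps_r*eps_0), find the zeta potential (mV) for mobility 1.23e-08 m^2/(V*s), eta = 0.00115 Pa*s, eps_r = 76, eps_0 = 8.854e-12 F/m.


Smoluchowski equation: zeta = mu * eta / (eps_r * eps_0)
zeta = 1.23e-08 * 0.00115 / (76 * 8.854e-12)
zeta = 0.021021 V = 21.02 mV

21.02


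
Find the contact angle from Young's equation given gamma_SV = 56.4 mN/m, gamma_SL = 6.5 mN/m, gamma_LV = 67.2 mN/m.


cos(theta) = (gamma_SV - gamma_SL) / gamma_LV
cos(theta) = (56.4 - 6.5) / 67.2
cos(theta) = 0.74256
theta = arccos(0.74256) = 42.05 degrees

42.05


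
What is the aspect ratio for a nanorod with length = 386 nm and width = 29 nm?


Aspect ratio AR = length / diameter
AR = 386 / 29
AR = 13.31

13.31


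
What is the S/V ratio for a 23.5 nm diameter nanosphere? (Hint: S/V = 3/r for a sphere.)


Radius r = 23.5/2 = 11.75 nm
S/V = 3 / r = 3 / 11.75
S/V = 0.2553 nm^-1

0.2553


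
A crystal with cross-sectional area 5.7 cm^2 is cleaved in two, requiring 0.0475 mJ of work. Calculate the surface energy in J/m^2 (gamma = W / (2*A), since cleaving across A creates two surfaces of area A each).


Convert: A = 5.7 cm^2 = 0.00057 m^2, W = 0.0475 mJ = 4.75e-05 J
Cleaving exposes two faces of area A, so total new surface = 2*A and gamma = W / (2*A)
gamma = 4.75e-05 / (2 * 0.00057)
gamma = 0.042 J/m^2

0.042


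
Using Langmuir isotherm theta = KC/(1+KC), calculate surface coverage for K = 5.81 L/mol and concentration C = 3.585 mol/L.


Langmuir isotherm: theta = K*C / (1 + K*C)
K*C = 5.81 * 3.585 = 20.82885
theta = 20.82885 / (1 + 20.82885) = 20.82885 / 21.82885
theta = 0.9542

0.9542


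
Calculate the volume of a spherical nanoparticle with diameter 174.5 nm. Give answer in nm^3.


Radius r = 174.5/2 = 87.25 nm
Volume V = (4/3) * pi * r^3
V = (4/3) * pi * (87.25)^3
V = 2782178.03 nm^3

2782178.03


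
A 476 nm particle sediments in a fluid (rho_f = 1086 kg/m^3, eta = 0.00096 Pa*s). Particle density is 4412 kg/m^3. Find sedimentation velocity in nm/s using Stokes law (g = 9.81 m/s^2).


Radius R = 476/2 nm = 2.38e-07 m
Density difference = 4412 - 1086 = 3326 kg/m^3
v = 2 * R^2 * (rho_p - rho_f) * g / (9 * eta)
v = 2 * (2.38e-07)^2 * 3326 * 9.81 / (9 * 0.00096)
v = 4.2782e-07 m/s = 427.8203 nm/s

427.8203


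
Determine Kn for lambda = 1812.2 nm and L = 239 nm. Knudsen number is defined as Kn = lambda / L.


Knudsen number Kn = lambda / L
Kn = 1812.2 / 239
Kn = 7.5824

7.5824


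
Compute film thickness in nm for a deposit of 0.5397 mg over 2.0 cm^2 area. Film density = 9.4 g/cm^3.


Convert: m = 0.5397 mg = 5.3970e-07 kg, A = 2.0 cm^2 = 2.0000e-04 m^2, rho = 9.4 g/cm^3 = 9400 kg/m^3
t = m / (A * rho)
t = 5.3970e-07 / (2.0000e-04 * 9400)
t = 2.8707e-07 m = 287.1 nm

287.1


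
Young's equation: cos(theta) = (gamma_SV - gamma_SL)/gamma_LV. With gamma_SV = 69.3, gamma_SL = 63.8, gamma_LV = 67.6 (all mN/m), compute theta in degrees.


cos(theta) = (gamma_SV - gamma_SL) / gamma_LV
cos(theta) = (69.3 - 63.8) / 67.6
cos(theta) = 0.081361
theta = arccos(0.081361) = 85.33 degrees

85.33


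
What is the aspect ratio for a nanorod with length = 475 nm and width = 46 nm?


Aspect ratio AR = length / diameter
AR = 475 / 46
AR = 10.33

10.33


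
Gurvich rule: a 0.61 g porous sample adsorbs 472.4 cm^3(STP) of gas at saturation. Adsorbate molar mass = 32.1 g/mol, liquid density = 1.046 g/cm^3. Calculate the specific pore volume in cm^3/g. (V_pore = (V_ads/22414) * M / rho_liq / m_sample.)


Moles adsorbed n = V_ads / 22414 = 472.4 / 22414 = 2.107611e-02 mol
Liquid volume V_liq = n * M / rho_liq = 2.107611e-02 * 32.1 / 1.046 = 0.64679 cm^3
Specific pore volume V_pore = V_liq / m_sample = 0.64679 / 0.61
V_pore = 1.0603 cm^3/g

1.0603


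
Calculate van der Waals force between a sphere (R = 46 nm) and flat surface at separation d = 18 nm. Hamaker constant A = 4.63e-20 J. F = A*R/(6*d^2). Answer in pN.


Convert to SI: R = 46 nm = 4.6e-08 m, d = 18 nm = 1.8e-08 m
F = A * R / (6 * d^2)
F = 4.63e-20 * 4.6e-08 / (6 * (1.8e-08)^2)
F = 1.09558e-12 N = 1.096 pN

1.096


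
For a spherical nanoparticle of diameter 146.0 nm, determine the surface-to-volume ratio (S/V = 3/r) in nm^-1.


Radius r = 146.0/2 = 73 nm
S/V = 3 / r = 3 / 73
S/V = 0.0411 nm^-1

0.0411


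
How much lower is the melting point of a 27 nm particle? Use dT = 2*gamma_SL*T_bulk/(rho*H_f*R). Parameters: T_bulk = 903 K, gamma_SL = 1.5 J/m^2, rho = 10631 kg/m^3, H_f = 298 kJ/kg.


Radius R = 27/2 = 13.5 nm = 1.35e-08 m
Convert H_f = 298 kJ/kg = 298000 J/kg
dT = 2 * gamma_SL * T_bulk / (rho * H_f * R)
dT = 2 * 1.5 * 903 / (10631 * 298000 * 1.35e-08)
dT = 63.3 K

63.3


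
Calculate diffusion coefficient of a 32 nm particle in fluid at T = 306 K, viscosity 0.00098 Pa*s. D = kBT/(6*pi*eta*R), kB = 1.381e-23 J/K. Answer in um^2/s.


Radius R = 32/2 = 16 nm = 1.6e-08 m
D = kB*T / (6*pi*eta*R)
D = 1.381e-23 * 306 / (6 * pi * 0.00098 * 1.6e-08)
D = 1.42978e-11 m^2/s = 14.298 um^2/s

14.298


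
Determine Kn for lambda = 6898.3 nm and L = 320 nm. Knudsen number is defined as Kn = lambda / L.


Knudsen number Kn = lambda / L
Kn = 6898.3 / 320
Kn = 21.5572

21.5572


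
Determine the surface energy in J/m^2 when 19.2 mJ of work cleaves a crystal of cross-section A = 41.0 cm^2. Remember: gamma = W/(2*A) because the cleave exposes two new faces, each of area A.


Convert: A = 41.0 cm^2 = 0.0041 m^2, W = 19.2 mJ = 0.0192 J
Cleaving exposes two faces of area A, so total new surface = 2*A and gamma = W / (2*A)
gamma = 0.0192 / (2 * 0.0041)
gamma = 2.341 J/m^2

2.341


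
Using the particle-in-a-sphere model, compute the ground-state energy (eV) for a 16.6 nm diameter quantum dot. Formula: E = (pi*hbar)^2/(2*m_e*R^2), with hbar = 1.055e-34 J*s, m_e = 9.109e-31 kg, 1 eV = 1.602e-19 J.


Radius R = 16.6/2 = 8.3 nm = 8.3e-09 m
E = (pi * 1.055e-34)^2 / (2 * 9.109e-31 * (8.3e-09)^2)
E(J) = 8.75282e-22
E = E(J) / 1.602e-19 = 0.0055 eV

0.0055


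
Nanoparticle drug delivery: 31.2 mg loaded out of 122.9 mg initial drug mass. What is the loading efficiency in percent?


Drug loading efficiency = (drug loaded / drug initial) * 100
DLE = 31.2 / 122.9 * 100
DLE = 0.2539 * 100
DLE = 25.39%

25.39


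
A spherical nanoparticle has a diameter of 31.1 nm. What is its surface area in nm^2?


Radius r = 31.1/2 = 15.55 nm
Surface area SA = 4 * pi * r^2
SA = 4 * pi * (15.55)^2
SA = 3038.58 nm^2

3038.58


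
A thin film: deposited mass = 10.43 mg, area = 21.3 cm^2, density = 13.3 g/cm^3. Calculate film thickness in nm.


Convert: m = 10.43 mg = 1.0430e-05 kg, A = 21.3 cm^2 = 2.1300e-03 m^2, rho = 13.3 g/cm^3 = 13300 kg/m^3
t = m / (A * rho)
t = 1.0430e-05 / (2.1300e-03 * 13300)
t = 3.6817e-07 m = 368.2 nm

368.2


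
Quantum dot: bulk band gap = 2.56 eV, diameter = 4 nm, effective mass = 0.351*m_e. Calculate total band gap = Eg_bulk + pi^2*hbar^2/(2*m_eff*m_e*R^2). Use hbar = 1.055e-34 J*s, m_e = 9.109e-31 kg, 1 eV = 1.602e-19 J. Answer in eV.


Radius R = 4/2 nm = 2e-09 m
Confinement energy dE = pi^2 * hbar^2 / (2 * m_eff * m_e * R^2)
dE = pi^2 * (1.055e-34)^2 / (2 * 0.351 * 9.109e-31 * (2e-09)^2) J, divided by 1.602e-19 J/eV
dE = 0.2681 eV
Total band gap = E_g(bulk) + dE = 2.56 + 0.2681 = 2.8281 eV

2.8281


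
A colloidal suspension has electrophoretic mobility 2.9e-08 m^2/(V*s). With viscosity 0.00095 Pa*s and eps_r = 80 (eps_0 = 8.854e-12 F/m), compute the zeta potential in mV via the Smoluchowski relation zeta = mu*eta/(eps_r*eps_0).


Smoluchowski equation: zeta = mu * eta / (eps_r * eps_0)
zeta = 2.9e-08 * 0.00095 / (80 * 8.854e-12)
zeta = 0.038895 V = 38.89 mV

38.89


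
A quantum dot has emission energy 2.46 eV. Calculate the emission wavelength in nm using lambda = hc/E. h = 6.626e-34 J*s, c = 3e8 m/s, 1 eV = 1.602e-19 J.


Convert energy: E = 2.46 eV = 2.46 * 1.602e-19 = 3.94092e-19 J
lambda = h*c / E = 6.626e-34 * 3e8 / 3.94092e-19
lambda = 5.044e-07 m = 504.4 nm

504.4


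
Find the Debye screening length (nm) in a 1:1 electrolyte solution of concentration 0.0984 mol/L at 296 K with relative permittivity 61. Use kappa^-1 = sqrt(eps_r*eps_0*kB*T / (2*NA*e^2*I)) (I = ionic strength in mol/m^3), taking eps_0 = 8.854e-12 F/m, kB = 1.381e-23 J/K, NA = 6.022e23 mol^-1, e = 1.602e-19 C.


Ionic strength I = 0.0984 * 1^2 * 1000 = 98.4 mol/m^3
kappa^-1 = sqrt(61 * 8.854e-12 * 1.381e-23 * 296 / (2 * 6.022e23 * (1.602e-19)^2 * 98.4))
kappa^-1 = 0.852 nm

0.852


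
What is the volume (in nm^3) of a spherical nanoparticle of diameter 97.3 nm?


Radius r = 97.3/2 = 48.65 nm
Volume V = (4/3) * pi * r^3
V = (4/3) * pi * (48.65)^3
V = 482322.08 nm^3

482322.08


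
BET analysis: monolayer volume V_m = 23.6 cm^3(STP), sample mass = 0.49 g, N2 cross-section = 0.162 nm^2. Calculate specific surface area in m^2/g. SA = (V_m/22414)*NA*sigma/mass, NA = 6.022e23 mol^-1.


Number of moles in monolayer = V_m / 22414 = 23.6 / 22414 = 0.00105291
Number of molecules = moles * NA = 0.00105291 * 6.022e23
SA = molecules * sigma / mass
SA = (23.6 / 22414) * 6.022e23 * 0.162e-18 / 0.49
SA = 209.6 m^2/g

209.6


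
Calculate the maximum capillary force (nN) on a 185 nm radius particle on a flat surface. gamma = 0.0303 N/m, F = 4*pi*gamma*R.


Convert radius: R = 185 nm = 1.85e-07 m
F = 4 * pi * gamma * R
F = 4 * pi * 0.0303 * 1.85e-07
F = 7.04408e-08 N = 70.4408 nN

70.4408


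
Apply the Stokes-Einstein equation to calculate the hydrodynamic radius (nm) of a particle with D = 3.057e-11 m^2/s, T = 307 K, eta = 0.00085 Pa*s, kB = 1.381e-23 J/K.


Stokes-Einstein: R = kB*T / (6*pi*eta*D)
R = 1.381e-23 * 307 / (6 * pi * 0.00085 * 3.057e-11)
R = 8.65599e-09 m = 8.66 nm

8.66


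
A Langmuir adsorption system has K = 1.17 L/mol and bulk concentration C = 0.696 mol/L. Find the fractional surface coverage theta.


Langmuir isotherm: theta = K*C / (1 + K*C)
K*C = 1.17 * 0.696 = 0.81432
theta = 0.81432 / (1 + 0.81432) = 0.81432 / 1.81432
theta = 0.4488

0.4488


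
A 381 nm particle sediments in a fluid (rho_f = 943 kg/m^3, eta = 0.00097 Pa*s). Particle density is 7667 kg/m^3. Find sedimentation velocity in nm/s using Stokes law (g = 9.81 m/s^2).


Radius R = 381/2 nm = 1.905e-07 m
Density difference = 7667 - 943 = 6724 kg/m^3
v = 2 * R^2 * (rho_p - rho_f) * g / (9 * eta)
v = 2 * (1.905e-07)^2 * 6724 * 9.81 / (9 * 0.00097)
v = 5.48406e-07 m/s = 548.4063 nm/s

548.4063


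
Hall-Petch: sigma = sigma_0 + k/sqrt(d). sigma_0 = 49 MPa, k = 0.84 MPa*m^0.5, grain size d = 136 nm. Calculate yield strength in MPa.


d = 136 nm = 1.36e-07 m
sqrt(d) = 0.0003687818
Hall-Petch contribution = k / sqrt(d) = 0.84 / 0.0003687818 = 2277.8 MPa
sigma = sigma_0 + k/sqrt(d) = 49 + 2277.8 = 2326.8 MPa

2326.8


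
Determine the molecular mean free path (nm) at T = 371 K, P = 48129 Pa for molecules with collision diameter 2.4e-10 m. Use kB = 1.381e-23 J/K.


Mean free path: lambda = kB*T / (sqrt(2) * pi * d^2 * P)
lambda = 1.381e-23 * 371 / (sqrt(2) * pi * (2.4e-10)^2 * 48129)
lambda = 4.15981e-07 m
lambda = 415.98 nm

415.98


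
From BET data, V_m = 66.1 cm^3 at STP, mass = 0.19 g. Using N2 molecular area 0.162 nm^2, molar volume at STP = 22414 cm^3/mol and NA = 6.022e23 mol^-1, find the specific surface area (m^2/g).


Number of moles in monolayer = V_m / 22414 = 66.1 / 22414 = 0.00294905
Number of molecules = moles * NA = 0.00294905 * 6.022e23
SA = molecules * sigma / mass
SA = (66.1 / 22414) * 6.022e23 * 0.162e-18 / 0.19
SA = 1514.2 m^2/g

1514.2


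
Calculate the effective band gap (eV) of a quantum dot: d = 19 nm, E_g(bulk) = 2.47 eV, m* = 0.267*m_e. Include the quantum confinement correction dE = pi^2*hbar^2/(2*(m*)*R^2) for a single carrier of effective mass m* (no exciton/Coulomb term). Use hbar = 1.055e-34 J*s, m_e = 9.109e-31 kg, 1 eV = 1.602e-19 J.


Radius R = 19/2 nm = 9.5e-09 m
Confinement energy dE = pi^2 * hbar^2 / (2 * m_eff * m_e * R^2)
dE = pi^2 * (1.055e-34)^2 / (2 * 0.267 * 9.109e-31 * (9.5e-09)^2) J, divided by 1.602e-19 J/eV
dE = 0.0156 eV
Total band gap = E_g(bulk) + dE = 2.47 + 0.0156 = 2.4856 eV

2.4856


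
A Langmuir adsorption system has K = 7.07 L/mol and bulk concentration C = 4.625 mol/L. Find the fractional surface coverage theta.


Langmuir isotherm: theta = K*C / (1 + K*C)
K*C = 7.07 * 4.625 = 32.69875
theta = 32.69875 / (1 + 32.69875) = 32.69875 / 33.69875
theta = 0.9703

0.9703


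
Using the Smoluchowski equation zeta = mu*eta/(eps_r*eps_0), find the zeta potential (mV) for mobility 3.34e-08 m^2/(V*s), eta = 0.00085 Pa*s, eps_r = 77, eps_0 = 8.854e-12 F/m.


Smoluchowski equation: zeta = mu * eta / (eps_r * eps_0)
zeta = 3.34e-08 * 0.00085 / (77 * 8.854e-12)
zeta = 0.041642 V = 41.64 mV

41.64


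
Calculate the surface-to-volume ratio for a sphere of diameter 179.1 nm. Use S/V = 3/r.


Radius r = 179.1/2 = 89.55 nm
S/V = 3 / r = 3 / 89.55
S/V = 0.0335 nm^-1

0.0335


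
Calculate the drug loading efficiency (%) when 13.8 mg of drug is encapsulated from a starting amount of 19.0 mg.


Drug loading efficiency = (drug loaded / drug initial) * 100
DLE = 13.8 / 19.0 * 100
DLE = 0.7263 * 100
DLE = 72.63%

72.63


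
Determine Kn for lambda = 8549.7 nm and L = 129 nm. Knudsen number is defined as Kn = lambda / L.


Knudsen number Kn = lambda / L
Kn = 8549.7 / 129
Kn = 66.2767

66.2767


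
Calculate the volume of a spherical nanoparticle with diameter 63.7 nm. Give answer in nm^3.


Radius r = 63.7/2 = 31.85 nm
Volume V = (4/3) * pi * r^3
V = (4/3) * pi * (31.85)^3
V = 135337.12 nm^3

135337.12


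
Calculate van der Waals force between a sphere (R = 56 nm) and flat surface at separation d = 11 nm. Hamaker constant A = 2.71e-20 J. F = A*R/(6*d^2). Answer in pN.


Convert to SI: R = 56 nm = 5.6e-08 m, d = 11 nm = 1.1e-08 m
F = A * R / (6 * d^2)
F = 2.71e-20 * 5.6e-08 / (6 * (1.1e-08)^2)
F = 2.09036e-12 N = 2.09 pN

2.09


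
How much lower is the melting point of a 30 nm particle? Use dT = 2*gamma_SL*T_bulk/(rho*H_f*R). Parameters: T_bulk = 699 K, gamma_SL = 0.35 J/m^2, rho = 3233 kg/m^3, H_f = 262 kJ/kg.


Radius R = 30/2 = 15 nm = 1.5e-08 m
Convert H_f = 262 kJ/kg = 262000 J/kg
dT = 2 * gamma_SL * T_bulk / (rho * H_f * R)
dT = 2 * 0.35 * 699 / (3233 * 262000 * 1.5e-08)
dT = 38.5 K

38.5


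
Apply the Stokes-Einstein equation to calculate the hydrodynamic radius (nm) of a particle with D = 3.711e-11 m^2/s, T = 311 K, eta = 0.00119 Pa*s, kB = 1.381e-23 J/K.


Stokes-Einstein: R = kB*T / (6*pi*eta*D)
R = 1.381e-23 * 311 / (6 * pi * 0.00119 * 3.711e-11)
R = 5.15959e-09 m = 5.16 nm

5.16


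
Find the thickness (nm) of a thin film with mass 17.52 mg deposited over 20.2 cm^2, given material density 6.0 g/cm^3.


Convert: m = 17.52 mg = 1.7520e-05 kg, A = 20.2 cm^2 = 2.0200e-03 m^2, rho = 6.0 g/cm^3 = 6000 kg/m^3
t = m / (A * rho)
t = 1.7520e-05 / (2.0200e-03 * 6000)
t = 1.4455e-06 m = 1445.5 nm

1445.5


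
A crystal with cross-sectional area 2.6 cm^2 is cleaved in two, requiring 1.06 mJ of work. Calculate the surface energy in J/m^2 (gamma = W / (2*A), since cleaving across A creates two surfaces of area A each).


Convert: A = 2.6 cm^2 = 0.00026 m^2, W = 1.06 mJ = 0.00106 J
Cleaving exposes two faces of area A, so total new surface = 2*A and gamma = W / (2*A)
gamma = 0.00106 / (2 * 0.00026)
gamma = 2.038 J/m^2

2.038


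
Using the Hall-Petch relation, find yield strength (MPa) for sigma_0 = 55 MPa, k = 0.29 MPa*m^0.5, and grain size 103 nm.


d = 103 nm = 1.03e-07 m
sqrt(d) = 0.0003209361
Hall-Petch contribution = k / sqrt(d) = 0.29 / 0.0003209361 = 903.6 MPa
sigma = sigma_0 + k/sqrt(d) = 55 + 903.6 = 958.6 MPa

958.6


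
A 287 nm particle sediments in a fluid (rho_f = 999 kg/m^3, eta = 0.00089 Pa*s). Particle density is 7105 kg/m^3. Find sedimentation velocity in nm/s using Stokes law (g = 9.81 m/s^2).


Radius R = 287/2 nm = 1.435e-07 m
Density difference = 7105 - 999 = 6106 kg/m^3
v = 2 * R^2 * (rho_p - rho_f) * g / (9 * eta)
v = 2 * (1.435e-07)^2 * 6106 * 9.81 / (9 * 0.00089)
v = 3.07983e-07 m/s = 307.9832 nm/s

307.9832


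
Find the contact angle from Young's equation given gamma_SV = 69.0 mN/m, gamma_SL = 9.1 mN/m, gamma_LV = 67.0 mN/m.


cos(theta) = (gamma_SV - gamma_SL) / gamma_LV
cos(theta) = (69.0 - 9.1) / 67.0
cos(theta) = 0.89403
theta = arccos(0.89403) = 26.62 degrees

26.62


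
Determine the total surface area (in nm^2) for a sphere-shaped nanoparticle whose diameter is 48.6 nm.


Radius r = 48.6/2 = 24.3 nm
Surface area SA = 4 * pi * r^2
SA = 4 * pi * (24.3)^2
SA = 7420.32 nm^2

7420.32


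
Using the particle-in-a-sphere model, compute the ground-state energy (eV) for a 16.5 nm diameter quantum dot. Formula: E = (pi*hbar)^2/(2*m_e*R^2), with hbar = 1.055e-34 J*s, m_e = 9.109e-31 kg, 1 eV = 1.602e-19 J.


Radius R = 16.5/2 = 8.25 nm = 8.25e-09 m
E = (pi * 1.055e-34)^2 / (2 * 9.109e-31 * (8.25e-09)^2)
E(J) = 8.85923e-22
E = E(J) / 1.602e-19 = 0.0055 eV

0.0055


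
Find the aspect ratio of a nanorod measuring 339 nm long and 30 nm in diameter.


Aspect ratio AR = length / diameter
AR = 339 / 30
AR = 11.3

11.3


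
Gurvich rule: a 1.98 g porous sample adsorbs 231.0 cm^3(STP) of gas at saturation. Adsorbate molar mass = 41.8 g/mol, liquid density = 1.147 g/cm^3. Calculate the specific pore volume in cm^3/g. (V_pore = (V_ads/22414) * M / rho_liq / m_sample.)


Moles adsorbed n = V_ads / 22414 = 231.0 / 22414 = 1.030606e-02 mol
Liquid volume V_liq = n * M / rho_liq = 1.030606e-02 * 41.8 / 1.147 = 0.37558 cm^3
Specific pore volume V_pore = V_liq / m_sample = 0.37558 / 1.98
V_pore = 0.1897 cm^3/g

0.1897


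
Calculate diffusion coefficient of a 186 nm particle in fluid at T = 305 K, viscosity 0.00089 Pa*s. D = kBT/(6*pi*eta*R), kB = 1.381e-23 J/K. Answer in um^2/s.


Radius R = 186/2 = 93 nm = 9.3e-08 m
D = kB*T / (6*pi*eta*R)
D = 1.381e-23 * 305 / (6 * pi * 0.00089 * 9.3e-08)
D = 2.69972e-12 m^2/s = 2.7 um^2/s

2.7


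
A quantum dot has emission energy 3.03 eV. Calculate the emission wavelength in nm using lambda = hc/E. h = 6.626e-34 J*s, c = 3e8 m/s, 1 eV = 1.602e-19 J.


Convert energy: E = 3.03 eV = 3.03 * 1.602e-19 = 4.85406e-19 J
lambda = h*c / E = 6.626e-34 * 3e8 / 4.85406e-19
lambda = 4.09513e-07 m = 409.5 nm

409.5


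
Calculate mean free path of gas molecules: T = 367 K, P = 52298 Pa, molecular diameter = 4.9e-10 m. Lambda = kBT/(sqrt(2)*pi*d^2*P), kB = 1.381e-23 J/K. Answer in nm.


Mean free path: lambda = kB*T / (sqrt(2) * pi * d^2 * P)
lambda = 1.381e-23 * 367 / (sqrt(2) * pi * (4.9e-10)^2 * 52298)
lambda = 9.08485e-08 m
lambda = 90.85 nm

90.85
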